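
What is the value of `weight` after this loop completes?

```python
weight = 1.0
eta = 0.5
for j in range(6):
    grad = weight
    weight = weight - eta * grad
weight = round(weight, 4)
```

Gradient descent: w = 1.0 * (1 - 0.5)^6
`weight` takes the values: 1.0 → 0.5 → 0.25 → 0.125 → 0.0625 → 0.03125 → 0.015625 → 0.0156

Answer: 0.0156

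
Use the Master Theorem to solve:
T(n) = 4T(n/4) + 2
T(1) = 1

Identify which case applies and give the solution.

a=4, b=4, f(n)=2. log_4(4) = 1. Since c=0 < 1, Case 1 applies: T(n) = Θ(n^log_b(a)) = O(n).

Answer: O(n) - Case 1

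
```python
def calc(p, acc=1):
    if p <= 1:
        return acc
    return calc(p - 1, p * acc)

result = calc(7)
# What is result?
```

Accumulator trace (n, acc): (7, 1) -> (6, 7) -> (5, 42) -> (4, 210) -> (3, 840) -> (2, 2520) -> (1, 5040) -> return 5040

Answer: 5040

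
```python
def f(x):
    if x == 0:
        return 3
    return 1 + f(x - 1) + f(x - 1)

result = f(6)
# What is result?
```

f(x) = 1 + 2·f(x-1), f(0)=3. Closed form: (3+1)·2^6 - 1 = 255.

Answer: 255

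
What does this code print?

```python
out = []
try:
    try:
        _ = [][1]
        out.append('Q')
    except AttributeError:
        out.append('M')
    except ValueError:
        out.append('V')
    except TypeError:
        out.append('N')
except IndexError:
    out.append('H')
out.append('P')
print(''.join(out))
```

Execution trace: 'H' (outer except IndexError) → 'P' (after the try/except). Output: HP

Answer: HP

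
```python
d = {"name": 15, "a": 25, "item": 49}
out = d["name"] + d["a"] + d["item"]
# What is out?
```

Trace:
`d = {"name": 15, "a": 25, "item": 49}` → d = {'name': 15, 'a': 25, 'item': 49}
`out = d["name"] + d["a"] + d["item"]` → out = 89
So out = 89

Answer: 89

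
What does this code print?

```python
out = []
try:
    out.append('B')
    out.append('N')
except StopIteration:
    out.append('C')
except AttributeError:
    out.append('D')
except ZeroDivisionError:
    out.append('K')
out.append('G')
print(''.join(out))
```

Execution trace: 'B' (try body) → 'N' (try body, no exception) → 'G' (after the try/except). Output: BNG

Answer: BNG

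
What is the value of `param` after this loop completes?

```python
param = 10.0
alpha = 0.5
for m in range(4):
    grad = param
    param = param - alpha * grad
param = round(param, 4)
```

Gradient descent: w = 10.0 * (1 - 0.5)^4
`param` takes the values: 10.0 → 5.0 → 2.5 → 1.25 → 0.625

Answer: 0.625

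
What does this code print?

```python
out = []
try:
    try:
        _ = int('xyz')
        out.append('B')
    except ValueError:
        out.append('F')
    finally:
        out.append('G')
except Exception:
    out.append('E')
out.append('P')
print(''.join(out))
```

Execution trace: 'F' (inner except ValueError) → 'G' (inner finally) → 'P' (after the try/except). Output: FGP

Answer: FGP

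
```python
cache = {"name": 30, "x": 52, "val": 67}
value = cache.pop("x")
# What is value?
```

Trace:
`cache = {"name": 30, "x": 52, "val": 67}` → cache = {'name': 30, 'x': 52, 'val': 67}
`value = cache.pop("x")` → cache = {'name': 30, 'val': 67}; value = 52
So value = 52

Answer: 52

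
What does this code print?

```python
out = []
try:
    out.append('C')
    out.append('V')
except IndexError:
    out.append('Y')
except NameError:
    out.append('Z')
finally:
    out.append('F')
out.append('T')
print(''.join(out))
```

Execution trace: 'C' (try body) → 'V' (try body, no exception) → 'F' (finally) → 'T' (after the try/except). Output: CVFT

Answer: CVFT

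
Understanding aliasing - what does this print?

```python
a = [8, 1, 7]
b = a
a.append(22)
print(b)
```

Key concept: basic list aliasing.
Step by step:
`a = [8, 1, 7]` → a = [8, 1, 7]
`b = a` → b = [8, 1, 7] (same object as a)
`a.append(22)` → a = [8, 1, 7, 22] (same object as b); b = [8, 1, 7, 22] (same object as a)
`print(b)` → prints [8, 1, 7, 22]

Answer: [8, 1, 7, 22]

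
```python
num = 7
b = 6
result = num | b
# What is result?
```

Trace:
`num = 7` → num = 7
`b = 6` → b = 6
`result = num | b` → result = 7
So result = 7

Answer: 7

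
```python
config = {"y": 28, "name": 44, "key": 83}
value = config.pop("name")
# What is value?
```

Trace:
`config = {"y": 28, "name": 44, "key": 83}` → config = {'y': 28, 'name': 44, 'key': 83}
`value = config.pop("name")` → config = {'y': 28, 'key': 83}; value = 44
So value = 44

Answer: 44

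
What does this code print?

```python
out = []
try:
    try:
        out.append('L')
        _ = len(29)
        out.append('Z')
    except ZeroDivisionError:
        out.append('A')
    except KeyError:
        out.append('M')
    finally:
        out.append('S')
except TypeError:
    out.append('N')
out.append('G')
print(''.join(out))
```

Execution trace: 'L' (try body) → 'S' (finally) → 'N' (outer except TypeError) → 'G' (after the try/except). Output: LSNG

Answer: LSNG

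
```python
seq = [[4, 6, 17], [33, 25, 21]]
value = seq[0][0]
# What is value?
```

Trace:
`seq = [[4, 6, 17], [33, 25, 21]]` → seq = [[4, 6, 17], [33, 25, 21]]
`value = seq[0][0]` → value = 4
So value = 4

Answer: 4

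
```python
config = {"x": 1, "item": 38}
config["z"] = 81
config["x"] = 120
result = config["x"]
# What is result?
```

Trace:
`config = {"x": 1, "item": 38}` → config = {'x': 1, 'item': 38}
`config["z"] = 81` → config = {'x': 1, 'item': 38, 'z': 81}
`config["x"] = 120` → config = {'x': 120, 'item': 38, 'z': 81}
`result = config["x"]` → result = 120
So result = 120

Answer: 120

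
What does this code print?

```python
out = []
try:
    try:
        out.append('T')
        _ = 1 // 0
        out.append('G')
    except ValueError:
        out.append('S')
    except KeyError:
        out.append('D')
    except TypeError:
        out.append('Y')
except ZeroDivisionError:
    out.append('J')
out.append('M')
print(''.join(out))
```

Execution trace: 'T' (try body) → 'J' (outer except ZeroDivisionError) → 'M' (after the try/except). Output: TJM

Answer: TJM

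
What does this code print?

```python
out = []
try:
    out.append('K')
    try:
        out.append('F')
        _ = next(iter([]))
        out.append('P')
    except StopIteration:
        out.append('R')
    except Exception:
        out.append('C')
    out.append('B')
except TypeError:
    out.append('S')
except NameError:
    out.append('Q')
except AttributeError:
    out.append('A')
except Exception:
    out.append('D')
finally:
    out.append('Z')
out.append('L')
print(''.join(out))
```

Execution trace: 'K' (try body) → 'F' (inner try body) → 'R' (inner except StopIteration) → 'B' (try body, no exception) → 'Z' (finally) → 'L' (after the try/except). Output: KFRBZL

Answer: KFRBZL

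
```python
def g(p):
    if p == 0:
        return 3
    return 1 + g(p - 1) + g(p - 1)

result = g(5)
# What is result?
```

g(p) = 1 + 2·g(p-1), g(0)=3. Closed form: (3+1)·2^5 - 1 = 127.

Answer: 127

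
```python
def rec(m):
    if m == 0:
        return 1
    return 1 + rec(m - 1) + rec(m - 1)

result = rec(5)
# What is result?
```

rec(m) = 1 + 2·rec(m-1), rec(0)=1. Closed form: (1+1)·2^5 - 1 = 63.

Answer: 63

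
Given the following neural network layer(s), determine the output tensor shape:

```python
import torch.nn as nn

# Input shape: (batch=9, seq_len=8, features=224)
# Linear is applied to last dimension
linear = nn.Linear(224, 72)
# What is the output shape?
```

Input: (9, 8, 224) -> Output: (9, 8, 72)

Answer: (9, 8, 72)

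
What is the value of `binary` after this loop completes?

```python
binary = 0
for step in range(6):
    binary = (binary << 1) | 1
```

Build 6 consecutive 1-bits: 0b111111
`binary` takes the values: 0 → 1 → 3 → 7 → 15 → 31 → 63

Answer: 63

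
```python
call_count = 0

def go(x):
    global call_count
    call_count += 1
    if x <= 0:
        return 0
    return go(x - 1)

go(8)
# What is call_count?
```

Linear recursion stepping by 1: 9 calls from x=8 down to ≤0.

Answer: 9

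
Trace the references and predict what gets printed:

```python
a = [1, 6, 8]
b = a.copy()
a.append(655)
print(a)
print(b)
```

Key concept: list.copy() creates independent copy.
Step by step:
`a = [1, 6, 8]` → a = [1, 6, 8]
`b = a.copy()` → b = [1, 6, 8]
`a.append(655)` → a = [1, 6, 8, 655]
`print(a)` → prints [1, 6, 8, 655]
`print(b)` → prints [1, 6, 8]

Answer:
[1, 6, 8, 655]
[1, 6, 8]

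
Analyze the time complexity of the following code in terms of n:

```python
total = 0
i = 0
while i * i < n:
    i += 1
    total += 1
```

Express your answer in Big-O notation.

Each loop level contributes: √n. Multiplying the contributions gives O(√n).

Answer: O(√n)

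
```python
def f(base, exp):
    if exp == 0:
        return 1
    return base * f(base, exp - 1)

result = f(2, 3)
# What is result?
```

f(2, 3) = 2 * 2 * 2 = 8

Answer: 8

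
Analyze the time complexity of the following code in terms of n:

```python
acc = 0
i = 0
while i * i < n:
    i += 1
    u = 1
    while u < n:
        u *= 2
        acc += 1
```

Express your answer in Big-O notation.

Each loop level contributes: √n × log n. Multiplying the contributions gives O(√n log n).

Answer: O(√n log n)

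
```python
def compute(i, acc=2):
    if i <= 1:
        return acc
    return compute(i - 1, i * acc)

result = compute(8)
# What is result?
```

Accumulator trace (n, acc): (8, 2) -> (7, 16) -> (6, 112) -> (5, 672) -> (4, 3360) -> (3, 13440) -> (2, 40320) -> (1, 80640) -> return 80640

Answer: 80640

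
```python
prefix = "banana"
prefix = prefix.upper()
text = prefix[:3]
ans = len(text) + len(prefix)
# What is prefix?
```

Trace:
`prefix = "banana"` → prefix = 'banana'
`prefix = prefix.upper()` → prefix = 'BANANA'
`text = prefix[:3]` → text = 'BAN'
`ans = len(text) + len(prefix)` → ans = 9
So prefix = 'BANANA'

Answer: 'BANANA'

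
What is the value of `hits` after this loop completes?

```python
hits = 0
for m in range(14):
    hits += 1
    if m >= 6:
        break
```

Loop breaks when m reaches 6, hits is 7
`hits` takes the values: 0 → 1 → 2 → 3 → 4 → 5 → 6 → 7

Answer: 7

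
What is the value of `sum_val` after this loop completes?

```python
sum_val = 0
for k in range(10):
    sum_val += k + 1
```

Start at 0, add 1 to 10 = 55
`sum_val` takes the values: 0 → 1 → 3 → 6 → 10 → 15 → 21 → 28 → 36 → 45 → 55

Answer: 55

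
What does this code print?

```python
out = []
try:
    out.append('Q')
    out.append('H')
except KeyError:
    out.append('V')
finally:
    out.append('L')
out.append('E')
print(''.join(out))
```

Execution trace: 'Q' (try body) → 'H' (try body, no exception) → 'L' (finally) → 'E' (after the try/except). Output: QHLE

Answer: QHLE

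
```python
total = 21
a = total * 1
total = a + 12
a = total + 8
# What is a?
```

Trace:
`total = 21` → total = 21
`a = total * 1` → a = 21
`total = a + 12` → total = 33
`a = total + 8` → a = 41
So a = 41

Answer: 41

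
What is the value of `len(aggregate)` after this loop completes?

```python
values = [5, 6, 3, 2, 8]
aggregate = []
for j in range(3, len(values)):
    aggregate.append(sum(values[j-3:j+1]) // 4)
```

Number of 4-element averages
`aggregate` takes the values: [] → [4] → [4, 4]
So `len(aggregate)` = 2

Answer: 2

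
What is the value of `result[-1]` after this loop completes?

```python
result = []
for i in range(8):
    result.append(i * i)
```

Last element of squares 0 to 7
`result` takes the values: [] → [0] → [0, 1] → [0, 1, 4] → [0, 1, 4, 9] → [0, 1, 4, 9, 16] → [0, 1, 4, 9, 16, 25] → [0, 1, 4, 9, 16, 25, 36] → [0, 1, 4, 9, 16, 25, 36, 49]
So `result[-1]` = 49

Answer: 49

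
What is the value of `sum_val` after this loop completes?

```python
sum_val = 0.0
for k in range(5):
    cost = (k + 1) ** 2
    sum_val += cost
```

Sum of squared losses 1² + 2² + ... + 5²
`sum_val` takes the values: 0.0 → 1.0 → 5.0 → 14.0 → 30.0 → 55.0

Answer: 55.0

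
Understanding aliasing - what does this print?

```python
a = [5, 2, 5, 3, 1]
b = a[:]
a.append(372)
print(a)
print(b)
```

Key concept: slice [:] creates copy.
Step by step:
`a = [5, 2, 5, 3, 1]` → a = [5, 2, 5, 3, 1]
`b = a[:]` → b = [5, 2, 5, 3, 1]
`a.append(372)` → a = [5, 2, 5, 3, 1, 372]
`print(a)` → prints [5, 2, 5, 3, 1, 372]
`print(b)` → prints [5, 2, 5, 3, 1]

Answer:
[5, 2, 5, 3, 1, 372]
[5, 2, 5, 3, 1]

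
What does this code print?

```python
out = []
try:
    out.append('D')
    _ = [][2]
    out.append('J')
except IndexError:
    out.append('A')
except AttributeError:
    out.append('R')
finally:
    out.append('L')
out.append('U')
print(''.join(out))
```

Execution trace: 'D' (try body) → 'A' (except IndexError) → 'L' (finally) → 'U' (after the try/except). Output: DALU

Answer: DALU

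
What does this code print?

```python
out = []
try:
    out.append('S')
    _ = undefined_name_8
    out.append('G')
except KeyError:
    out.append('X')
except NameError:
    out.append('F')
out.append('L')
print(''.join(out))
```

Execution trace: 'S' (try body) → 'F' (except NameError) → 'L' (after the try/except). Output: SFL

Answer: SFL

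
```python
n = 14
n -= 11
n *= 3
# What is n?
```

Trace:
`n = 14` → n = 14
`n -= 11` → n = 3
`n *= 3` → n = 9
So n = 9

Answer: 9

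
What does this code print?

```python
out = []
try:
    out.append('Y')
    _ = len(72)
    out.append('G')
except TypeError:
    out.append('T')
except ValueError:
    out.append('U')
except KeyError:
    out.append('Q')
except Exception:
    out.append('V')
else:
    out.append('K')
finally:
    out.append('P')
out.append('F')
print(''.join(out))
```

Execution trace: 'Y' (try body) → 'T' (except TypeError) → 'P' (finally) → 'F' (after the try/except). Output: YTPF

Answer: YTPF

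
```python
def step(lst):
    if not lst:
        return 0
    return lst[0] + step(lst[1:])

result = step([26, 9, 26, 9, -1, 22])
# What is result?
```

26 + 9 + 26 + 9 + (-1) + 22 + 0 = 91

Answer: 91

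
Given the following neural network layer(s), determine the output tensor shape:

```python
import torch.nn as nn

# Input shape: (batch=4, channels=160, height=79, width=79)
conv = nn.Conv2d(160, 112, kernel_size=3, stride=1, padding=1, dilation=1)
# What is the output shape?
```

Input: (4, 160, 79, 79) -> Output: (4, 112, 79, 79)

Answer: (4, 112, 79, 79)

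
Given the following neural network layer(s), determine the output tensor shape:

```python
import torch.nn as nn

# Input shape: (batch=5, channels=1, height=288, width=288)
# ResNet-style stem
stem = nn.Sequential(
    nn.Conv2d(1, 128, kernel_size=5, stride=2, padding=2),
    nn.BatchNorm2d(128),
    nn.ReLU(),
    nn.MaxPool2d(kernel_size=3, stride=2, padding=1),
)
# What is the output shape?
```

Input: (5, 1, 288, 288) -> after Conv2d 5x5 stride=2: (5, 128, 144, 144) -> Output: (5, 128, 72, 72)

Answer: (5, 128, 72, 72)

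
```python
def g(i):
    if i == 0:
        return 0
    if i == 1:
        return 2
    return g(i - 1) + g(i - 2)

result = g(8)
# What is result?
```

Build up from base cases: g(0)=0, g(1)=2, g(2)=2, g(3)=4, g(4)=6, g(5)=10, g(6)=16, ..., g(8)=42

Answer: 42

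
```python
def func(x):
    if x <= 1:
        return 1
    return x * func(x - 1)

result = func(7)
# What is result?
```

func(7) = 7 * 6 * 5 * 4 * 3 * 2 * 1 = 5040

Answer: 5040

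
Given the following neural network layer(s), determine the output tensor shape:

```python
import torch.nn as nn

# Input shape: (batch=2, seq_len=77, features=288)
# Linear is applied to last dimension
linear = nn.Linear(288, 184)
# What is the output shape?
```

Input: (2, 77, 288) -> Output: (2, 77, 184)

Answer: (2, 77, 184)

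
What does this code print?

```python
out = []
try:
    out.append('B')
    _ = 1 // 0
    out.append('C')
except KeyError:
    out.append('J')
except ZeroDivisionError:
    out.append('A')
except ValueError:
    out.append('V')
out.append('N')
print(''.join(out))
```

Execution trace: 'B' (try body) → 'A' (except ZeroDivisionError) → 'N' (after the try/except). Output: BAN

Answer: BAN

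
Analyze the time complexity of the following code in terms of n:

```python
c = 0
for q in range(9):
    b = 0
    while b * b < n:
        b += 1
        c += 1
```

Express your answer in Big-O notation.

Each loop level contributes: 1 × √n. Multiplying the contributions gives O(√n).

Answer: O(√n)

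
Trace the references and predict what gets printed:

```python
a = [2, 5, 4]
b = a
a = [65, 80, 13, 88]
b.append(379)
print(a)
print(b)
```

Key concept: rebinding vs mutation: a is rebound to a new list, b still points at the original.
Step by step:
`a = [2, 5, 4]` → a = [2, 5, 4]
`b = a` → b = [2, 5, 4] (same object as a)
`a = [65, 80, 13, 88]` → a = [65, 80, 13, 88]
`b.append(379)` → b = [2, 5, 4, 379]
`print(a)` → prints [65, 80, 13, 88]
`print(b)` → prints [2, 5, 4, 379]

Answer:
[65, 80, 13, 88]
[2, 5, 4, 379]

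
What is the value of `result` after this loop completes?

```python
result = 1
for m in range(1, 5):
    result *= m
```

4! = 24
`result` takes the values: 1 → 2 → 6 → 24

Answer: 24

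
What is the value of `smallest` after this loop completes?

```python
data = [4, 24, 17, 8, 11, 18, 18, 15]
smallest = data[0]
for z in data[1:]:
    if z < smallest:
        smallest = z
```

Minimum of [4, 24, 17, 8, 11, 18, 18, 15]
`smallest` takes the values: 4

Answer: 4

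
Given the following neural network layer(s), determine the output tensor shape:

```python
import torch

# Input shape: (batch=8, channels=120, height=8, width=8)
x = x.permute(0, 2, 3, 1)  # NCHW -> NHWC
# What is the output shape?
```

Input: (8, 120, 8, 8) -> Output: (8, 8, 8, 120)

Answer: (8, 8, 8, 120)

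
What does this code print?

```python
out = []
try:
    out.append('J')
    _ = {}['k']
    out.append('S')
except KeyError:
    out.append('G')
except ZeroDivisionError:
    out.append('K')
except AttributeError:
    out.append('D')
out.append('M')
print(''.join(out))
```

Execution trace: 'J' (try body) → 'G' (except KeyError) → 'M' (after the try/except). Output: JGM

Answer: JGM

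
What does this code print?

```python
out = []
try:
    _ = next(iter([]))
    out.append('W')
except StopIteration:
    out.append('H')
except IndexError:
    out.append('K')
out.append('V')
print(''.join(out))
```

Execution trace: 'H' (except StopIteration) → 'V' (after the try/except). Output: HV

Answer: HV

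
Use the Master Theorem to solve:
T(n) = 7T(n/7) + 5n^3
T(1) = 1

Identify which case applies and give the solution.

a=7, b=7, f(n)=5n^3. log_7(7) = 1. Since c=3 > 1 and the regularity condition holds (7(n/7)^3 = (7/7^3)n^3 with 7/7^3 < 1), Case 3 applies: T(n) = Θ(f(n)) = O(n^3).

Answer: O(n^3) - Case 3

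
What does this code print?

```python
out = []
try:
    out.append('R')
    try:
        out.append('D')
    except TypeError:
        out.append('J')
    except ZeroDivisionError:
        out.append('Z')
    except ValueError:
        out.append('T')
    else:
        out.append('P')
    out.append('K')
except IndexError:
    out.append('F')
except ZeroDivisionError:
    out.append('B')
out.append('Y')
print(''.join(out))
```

Execution trace: 'R' (try body) → 'D' (inner try body, no exception) → 'P' (inner else) → 'K' (try body, no exception) → 'Y' (after the try/except). Output: RDPKY

Answer: RDPKY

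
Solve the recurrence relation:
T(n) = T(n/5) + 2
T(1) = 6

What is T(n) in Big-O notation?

Each step divides n by 5 and adds 2. After log_5(n) steps we reach T(1)=6. So T(n) = 2·log_5(n) + 6 = O(log n).

Answer: O(log n)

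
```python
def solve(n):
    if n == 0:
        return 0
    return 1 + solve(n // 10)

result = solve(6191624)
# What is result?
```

Count of digits of 6191624: 7

Answer: 7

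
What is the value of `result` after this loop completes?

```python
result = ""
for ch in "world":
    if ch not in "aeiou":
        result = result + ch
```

Remove vowels from 'world'
`result` takes the values: "" → "w" → "wr" → "wrl" → "wrld"

Answer: "wrld"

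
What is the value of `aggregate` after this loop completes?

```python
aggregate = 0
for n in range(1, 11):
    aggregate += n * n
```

Sum of squares 1² to 10² = 385
`aggregate` takes the values: 0 → 1 → 5 → 14 → 30 → 55 → 91 → 140 → 204 → 285 → 385

Answer: 385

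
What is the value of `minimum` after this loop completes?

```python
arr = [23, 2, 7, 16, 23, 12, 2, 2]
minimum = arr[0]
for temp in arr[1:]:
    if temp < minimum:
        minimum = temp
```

Minimum of [23, 2, 7, 16, 23, 12, 2, 2]
`minimum` takes the values: 23 → 2

Answer: 2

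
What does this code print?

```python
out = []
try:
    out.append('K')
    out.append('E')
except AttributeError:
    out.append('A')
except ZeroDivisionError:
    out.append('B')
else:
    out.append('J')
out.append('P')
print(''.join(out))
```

Execution trace: 'K' (try body) → 'E' (try body, no exception) → 'J' (else) → 'P' (after the try/except). Output: KEJP

Answer: KEJP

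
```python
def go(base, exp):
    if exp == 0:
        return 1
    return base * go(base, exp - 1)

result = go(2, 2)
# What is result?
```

go(2, 2) = 2 * 2 = 4

Answer: 4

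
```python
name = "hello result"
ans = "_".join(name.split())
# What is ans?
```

Trace:
`name = "hello result"` → name = 'hello result'
`ans = "_".join(name.split())` → ans = 'hello_result'
So ans = 'hello_result'

Answer: 'hello_result'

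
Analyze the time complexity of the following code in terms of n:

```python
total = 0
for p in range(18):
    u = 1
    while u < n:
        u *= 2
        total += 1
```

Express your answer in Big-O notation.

Each loop level contributes: 1 × log n. Multiplying the contributions gives O(log n).

Answer: O(log n)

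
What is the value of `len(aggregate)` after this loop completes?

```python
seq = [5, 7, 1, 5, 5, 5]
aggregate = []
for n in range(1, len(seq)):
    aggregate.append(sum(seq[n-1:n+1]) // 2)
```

Number of 2-element averages
`aggregate` takes the values: [] → [6] → [6, 4] → [6, 4, 3] → [6, 4, 3, 5] → [6, 4, 3, 5, 5]
So `len(aggregate)` = 5

Answer: 5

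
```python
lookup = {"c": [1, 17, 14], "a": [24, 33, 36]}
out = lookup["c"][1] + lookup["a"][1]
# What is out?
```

Trace:
`lookup = {"c": [1, 17, 14], "a": [24, 33, 36]}` → lookup = {'c': [1, 17, 14], 'a': [24, 33, 36]}
`out = lookup["c"][1] + lookup["a"][1]` → out = 50
So out = 50

Answer: 50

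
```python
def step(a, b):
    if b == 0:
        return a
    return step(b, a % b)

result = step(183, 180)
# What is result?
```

step(183, 180) -> step(180, 3) -> step(3, 0) -> 3

Answer: 3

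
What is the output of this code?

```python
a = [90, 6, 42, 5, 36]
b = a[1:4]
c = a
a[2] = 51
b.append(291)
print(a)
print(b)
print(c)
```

Key concept: slice vs alias.
Step by step:
`a = [90, 6, 42, 5, 36]` → a = [90, 6, 42, 5, 36]
`b = a[1:4]` → b = [6, 42, 5]
`c = a` → c = [90, 6, 42, 5, 36] (same object as a)
`a[2] = 51` → a = [90, 6, 51, 5, 36] (same object as c); c = [90, 6, 51, 5, 36] (same object as a)
`b.append(291)` → b = [6, 42, 5, 291]
`print(a)` → prints [90, 6, 51, 5, 36]
`print(b)` → prints [6, 42, 5, 291]
`print(c)` → prints [90, 6, 51, 5, 36]

Answer:
[90, 6, 51, 5, 36]
[6, 42, 5, 291]
[90, 6, 51, 5, 36]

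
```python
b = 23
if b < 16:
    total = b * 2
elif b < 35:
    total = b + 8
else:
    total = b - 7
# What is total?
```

Trace:
`b = 23` → b = 23
`if b < 16: ...` → b < 16 is False, b < 35 is True → total = 31
So total = 31

Answer: 31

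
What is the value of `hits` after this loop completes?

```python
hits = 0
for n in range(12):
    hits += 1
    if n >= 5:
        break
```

Loop breaks when n reaches 5, hits is 6
`hits` takes the values: 0 → 1 → 2 → 3 → 4 → 5 → 6

Answer: 6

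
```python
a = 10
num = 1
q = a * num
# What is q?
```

Trace:
`a = 10` → a = 10
`num = 1` → num = 1
`q = a * num` → q = 10
So q = 10

Answer: 10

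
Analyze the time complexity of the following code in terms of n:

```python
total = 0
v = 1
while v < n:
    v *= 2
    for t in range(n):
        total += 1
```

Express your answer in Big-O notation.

Each loop level contributes: log n × n. Multiplying the contributions gives O(n log n).

Answer: O(n log n)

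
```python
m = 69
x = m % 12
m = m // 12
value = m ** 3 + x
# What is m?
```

Trace:
`m = 69` → m = 69
`x = m % 12` → x = 9
`m = m // 12` → m = 5
`value = m ** 3 + x` → value = 134
So m = 5

Answer: 5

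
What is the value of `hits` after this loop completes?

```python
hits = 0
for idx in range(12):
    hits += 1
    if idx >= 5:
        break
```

Loop breaks when idx reaches 5, hits is 6
`hits` takes the values: 0 → 1 → 2 → 3 → 4 → 5 → 6

Answer: 6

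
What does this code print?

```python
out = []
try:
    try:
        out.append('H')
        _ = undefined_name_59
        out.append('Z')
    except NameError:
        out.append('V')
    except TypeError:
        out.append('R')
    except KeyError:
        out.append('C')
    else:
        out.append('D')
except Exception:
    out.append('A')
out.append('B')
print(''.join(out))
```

Execution trace: 'H' (inner try body) → 'V' (inner except NameError) → 'B' (after the try/except). Output: HVB

Answer: HVB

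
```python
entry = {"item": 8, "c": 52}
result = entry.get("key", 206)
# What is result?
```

Trace:
`entry = {"item": 8, "c": 52}` → entry = {'item': 8, 'c': 52}
`result = entry.get("key", 206)` → result = 206
So result = 206

Answer: 206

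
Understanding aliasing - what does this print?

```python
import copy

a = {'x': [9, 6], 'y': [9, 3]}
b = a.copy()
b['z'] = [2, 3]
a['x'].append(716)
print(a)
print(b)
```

Key concept: shallow copy of dict with mutable values.
Step by step:
`a = {'x': [9, 6], 'y': [9, 3]}` → a = {'x': [9, 6], 'y': [9, 3]}
`b = a.copy()` → b = {'x': [9, 6], 'y': [9, 3]}
`b['z'] = [2, 3]` → b = {'x': [9, 6], 'y': [9, 3], 'z': [2, 3]}
`a['x'].append(716)` → a = {'x': [9, 6, 716], 'y': [9, 3]}; b = {'x': [9, 6, 716], 'y': [9, 3], 'z': [2, 3]}
`print(a)` → prints {'x': [9, 6, 716], 'y': [9, 3]}
`print(b)` → prints {'x': [9, 6, 716], 'y': [9, 3], 'z': [2, 3]}

Answer:
{'x': [9, 6, 716], 'y': [9, 3]}
{'x': [9, 6, 716], 'y': [9, 3], 'z': [2, 3]}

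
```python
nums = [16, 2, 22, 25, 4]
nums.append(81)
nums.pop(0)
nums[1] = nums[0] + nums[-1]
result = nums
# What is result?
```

Trace:
`nums = [16, 2, 22, 25, 4]` → nums = [16, 2, 22, 25, 4]
`nums.append(81)` → nums = [16, 2, 22, 25, 4, 81]
`nums.pop(0)` → nums = [2, 22, 25, 4, 81]
`nums[1] = nums[0] + nums[-1]` → nums = [2, 83, 25, 4, 81]
`result = nums` → result = [2, 83, 25, 4, 81]
So result = [2, 83, 25, 4, 81]

Answer: [2, 83, 25, 4, 81]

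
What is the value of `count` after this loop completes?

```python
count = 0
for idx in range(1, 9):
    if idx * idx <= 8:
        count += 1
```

Count numbers where idx² ≤ 8
`count` takes the values: 0 → 1 → 2

Answer: 2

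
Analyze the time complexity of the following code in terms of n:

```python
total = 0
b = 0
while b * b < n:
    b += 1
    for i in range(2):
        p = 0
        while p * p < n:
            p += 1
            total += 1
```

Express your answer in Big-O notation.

Each loop level contributes: √n × 1 × √n. Multiplying the contributions gives O(n).

Answer: O(n)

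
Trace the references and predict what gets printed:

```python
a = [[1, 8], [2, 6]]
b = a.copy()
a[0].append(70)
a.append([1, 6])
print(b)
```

Key concept: shallow copy with nested lists.
Step by step:
`a = [[1, 8], [2, 6]]` → a = [[1, 8], [2, 6]]
`b = a.copy()` → b = [[1, 8], [2, 6]]
`a[0].append(70)` → a = [[1, 8, 70], [2, 6]]; b = [[1, 8, 70], [2, 6]]
`a.append([1, 6])` → a = [[1, 8, 70], [2, 6], [1, 6]]
`print(b)` → prints [[1, 8, 70], [2, 6]]

Answer: [[1, 8, 70], [2, 6]]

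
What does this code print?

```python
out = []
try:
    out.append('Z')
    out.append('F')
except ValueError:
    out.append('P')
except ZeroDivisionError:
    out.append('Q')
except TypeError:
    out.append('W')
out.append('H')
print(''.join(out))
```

Execution trace: 'Z' (try body) → 'F' (try body, no exception) → 'H' (after the try/except). Output: ZFH

Answer: ZFH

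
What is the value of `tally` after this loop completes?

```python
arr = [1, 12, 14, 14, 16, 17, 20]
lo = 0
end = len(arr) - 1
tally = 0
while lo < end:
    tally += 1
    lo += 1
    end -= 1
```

Iterations until pointers meet (list length 7)
`tally` takes the values: 0 → 1 → 2 → 3

Answer: 3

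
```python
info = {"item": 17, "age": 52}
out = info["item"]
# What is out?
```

Trace:
`info = {"item": 17, "age": 52}` → info = {'item': 17, 'age': 52}
`out = info["item"]` → out = 17
So out = 17

Answer: 17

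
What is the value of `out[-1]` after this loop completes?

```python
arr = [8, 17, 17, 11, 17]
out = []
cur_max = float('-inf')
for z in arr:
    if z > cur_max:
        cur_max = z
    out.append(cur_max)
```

Running max ends at 17
`out` takes the values: [] → [8] → [8, 17] → [8, 17, 17] → [8, 17, 17, 17] → [8, 17, 17, 17, 17]
So `out[-1]` = 17

Answer: 17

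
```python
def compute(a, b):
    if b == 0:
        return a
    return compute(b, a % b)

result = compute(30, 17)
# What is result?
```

compute(30, 17) -> compute(17, 13) -> compute(13, 4) -> compute(4, 1) -> compute(1, 0) -> 1

Answer: 1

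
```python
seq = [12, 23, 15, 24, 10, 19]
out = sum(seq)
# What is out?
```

Trace:
`seq = [12, 23, 15, 24, 10, 19]` → seq = [12, 23, 15, 24, 10, 19]
`out = sum(seq)` → out = 103
So out = 103

Answer: 103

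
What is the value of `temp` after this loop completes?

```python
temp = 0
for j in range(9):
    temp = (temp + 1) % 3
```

Increment mod 3, 9 times = 0
`temp` takes the values: 0 → 1 → 2 → 0 → 1 → 2 → 0 → 1 → 2 → 0

Answer: 0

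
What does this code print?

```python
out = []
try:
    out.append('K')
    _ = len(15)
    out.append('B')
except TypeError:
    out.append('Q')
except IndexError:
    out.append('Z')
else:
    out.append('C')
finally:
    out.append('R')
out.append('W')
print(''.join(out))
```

Execution trace: 'K' (try body) → 'Q' (except TypeError) → 'R' (finally) → 'W' (after the try/except). Output: KQRW

Answer: KQRW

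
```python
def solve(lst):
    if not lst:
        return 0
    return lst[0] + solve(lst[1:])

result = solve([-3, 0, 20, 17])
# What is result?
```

(-3) + 0 + 20 + 17 + 0 = 34

Answer: 34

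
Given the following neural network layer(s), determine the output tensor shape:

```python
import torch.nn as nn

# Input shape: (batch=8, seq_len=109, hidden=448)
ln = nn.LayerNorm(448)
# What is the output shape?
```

Input: (8, 109, 448) -> Output: (8, 109, 448)

Answer: (8, 109, 448)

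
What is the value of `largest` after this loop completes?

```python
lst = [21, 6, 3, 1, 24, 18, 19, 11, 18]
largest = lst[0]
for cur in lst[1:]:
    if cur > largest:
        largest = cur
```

Maximum of [21, 6, 3, 1, 24, 18, 19, 11, 18]
`largest` takes the values: 21 → 24

Answer: 24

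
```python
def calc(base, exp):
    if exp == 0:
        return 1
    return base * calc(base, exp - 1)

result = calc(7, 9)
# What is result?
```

calc(7, 9) = 7 * 7 * 7 * 7 * 7 * 7 * 7 * 7 * 7 = 40353607

Answer: 40353607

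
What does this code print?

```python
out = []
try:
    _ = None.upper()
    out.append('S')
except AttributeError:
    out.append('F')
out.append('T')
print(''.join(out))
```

Execution trace: 'F' (except AttributeError) → 'T' (after the try/except). Output: FT

Answer: FT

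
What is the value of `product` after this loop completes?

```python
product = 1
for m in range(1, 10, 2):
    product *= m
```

Product of 1, 3, 5, ... up to 9
`product` takes the values: 1 → 3 → 15 → 105 → 945

Answer: 945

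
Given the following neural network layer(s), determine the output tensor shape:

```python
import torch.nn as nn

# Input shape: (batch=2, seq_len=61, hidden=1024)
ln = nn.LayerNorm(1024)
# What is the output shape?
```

Input: (2, 61, 1024) -> Output: (2, 61, 1024)

Answer: (2, 61, 1024)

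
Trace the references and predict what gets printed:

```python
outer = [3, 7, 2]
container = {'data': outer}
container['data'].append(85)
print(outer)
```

Key concept: dict holds reference to list.
Step by step:
`outer = [3, 7, 2]` → outer = [3, 7, 2]
`container = {'data': outer}` → container = {'data': [3, 7, 2]}
`container['data'].append(85)` → outer = [3, 7, 2, 85]; container = {'data': [3, 7, 2, 85]}
`print(outer)` → prints [3, 7, 2, 85]

Answer: [3, 7, 2, 85]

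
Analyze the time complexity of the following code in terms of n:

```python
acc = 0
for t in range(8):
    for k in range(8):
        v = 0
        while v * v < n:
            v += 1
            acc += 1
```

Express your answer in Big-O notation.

Each loop level contributes: 1 × 1 × √n. Multiplying the contributions gives O(√n).

Answer: O(√n)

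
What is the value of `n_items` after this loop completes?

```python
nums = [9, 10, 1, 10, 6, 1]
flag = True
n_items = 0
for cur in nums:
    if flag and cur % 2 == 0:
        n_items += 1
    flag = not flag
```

Count even values at even positions
`n_items` takes the values: 0 → 1

Answer: 1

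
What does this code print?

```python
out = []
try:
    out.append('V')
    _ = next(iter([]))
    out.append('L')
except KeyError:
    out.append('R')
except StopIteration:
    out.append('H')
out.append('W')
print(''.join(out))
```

Execution trace: 'V' (try body) → 'H' (except StopIteration) → 'W' (after the try/except). Output: VHW

Answer: VHW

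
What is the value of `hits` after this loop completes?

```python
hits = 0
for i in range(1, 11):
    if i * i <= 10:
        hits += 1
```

Count numbers where i² ≤ 10
`hits` takes the values: 0 → 1 → 2 → 3

Answer: 3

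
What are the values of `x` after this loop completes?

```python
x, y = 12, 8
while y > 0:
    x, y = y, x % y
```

GCD of 12 and 8
`x` takes the values: 12 → 8 → 4

Answer: 4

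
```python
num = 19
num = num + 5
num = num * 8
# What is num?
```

Trace:
`num = 19` → num = 19
`num = num + 5` → num = 24
`num = num * 8` → num = 192
So num = 192

Answer: 192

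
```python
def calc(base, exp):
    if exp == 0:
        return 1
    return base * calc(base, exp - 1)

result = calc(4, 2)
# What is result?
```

calc(4, 2) = 4 * 4 = 16

Answer: 16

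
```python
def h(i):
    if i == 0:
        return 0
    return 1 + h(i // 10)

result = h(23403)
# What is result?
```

Count of digits of 23403: 5

Answer: 5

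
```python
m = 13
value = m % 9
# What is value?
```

Trace:
`m = 13` → m = 13
`value = m % 9` → value = 4
So value = 4

Answer: 4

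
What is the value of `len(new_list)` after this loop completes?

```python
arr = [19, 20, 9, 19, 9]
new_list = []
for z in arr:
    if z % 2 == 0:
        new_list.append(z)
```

Count even numbers in [19, 20, 9, 19, 9]
`new_list` takes the values: [] → [20]
So `len(new_list)` = 1

Answer: 1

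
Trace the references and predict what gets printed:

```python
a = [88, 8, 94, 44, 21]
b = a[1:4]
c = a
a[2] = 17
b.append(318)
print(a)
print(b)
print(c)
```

Key concept: slice vs alias.
Step by step:
`a = [88, 8, 94, 44, 21]` → a = [88, 8, 94, 44, 21]
`b = a[1:4]` → b = [8, 94, 44]
`c = a` → c = [88, 8, 94, 44, 21] (same object as a)
`a[2] = 17` → a = [88, 8, 17, 44, 21] (same object as c); c = [88, 8, 17, 44, 21] (same object as a)
`b.append(318)` → b = [8, 94, 44, 318]
`print(a)` → prints [88, 8, 17, 44, 21]
`print(b)` → prints [8, 94, 44, 318]
`print(c)` → prints [88, 8, 17, 44, 21]

Answer:
[88, 8, 17, 44, 21]
[8, 94, 44, 318]
[88, 8, 17, 44, 21]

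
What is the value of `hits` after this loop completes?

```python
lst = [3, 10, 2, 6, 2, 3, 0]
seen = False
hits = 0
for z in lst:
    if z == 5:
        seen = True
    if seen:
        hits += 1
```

Count elements after first 5 in [3, 10, 2, 6, 2, 3, 0]
`hits` takes the values: 0

Answer: 0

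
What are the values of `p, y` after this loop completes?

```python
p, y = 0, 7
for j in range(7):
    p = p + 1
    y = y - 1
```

p goes 0→7, y goes 7→0
`p, y` takes the values: (0, 7) → (1, 7) → (1, 6) → (2, 6) → (2, 5) → (3, 5) → (3, 4) → (4, 4) → (4, 3) → (5, 3) → (5, 2) → (6, 2) → (6, 1) → (7, 1) → (7, 0)

Answer: 7, 0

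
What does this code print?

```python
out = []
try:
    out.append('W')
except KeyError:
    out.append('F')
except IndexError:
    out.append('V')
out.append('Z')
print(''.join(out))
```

Execution trace: 'W' (try body, no exception) → 'Z' (after the try/except). Output: WZ

Answer: WZ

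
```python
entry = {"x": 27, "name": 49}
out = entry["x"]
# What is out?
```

Trace:
`entry = {"x": 27, "name": 49}` → entry = {'x': 27, 'name': 49}
`out = entry["x"]` → out = 27
So out = 27

Answer: 27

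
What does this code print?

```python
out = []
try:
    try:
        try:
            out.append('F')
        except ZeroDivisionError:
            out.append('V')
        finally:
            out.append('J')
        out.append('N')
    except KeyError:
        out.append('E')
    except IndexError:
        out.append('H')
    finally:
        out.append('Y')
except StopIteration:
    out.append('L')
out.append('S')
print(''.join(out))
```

Execution trace: 'F' (inner try body, no exception) → 'J' (inner finally) → 'N' (try body, no exception) → 'Y' (finally) → 'S' (after the try/except). Output: FJNYS

Answer: FJNYS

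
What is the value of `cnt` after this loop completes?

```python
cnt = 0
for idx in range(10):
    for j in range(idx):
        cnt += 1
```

Triangle number: 0+1+2+...+9
`cnt` takes the values: 0 → 1 → 2 → 3 → 4 → 5 → 6 → 7 → 8 → 9 → 10 → 11 → 12 → 13 → 14 → 15 → 16 → 17 → 18 → 19 → 20 → 21 → 22 → 23 → 24 → 25 → 26 → 27 → 28 → 29 → … → 41 → 42 → 43 → 44 → 45

Answer: 45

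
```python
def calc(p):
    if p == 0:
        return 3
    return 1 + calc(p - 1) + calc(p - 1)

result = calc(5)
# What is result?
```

calc(p) = 1 + 2·calc(p-1), calc(0)=3. Closed form: (3+1)·2^5 - 1 = 127.

Answer: 127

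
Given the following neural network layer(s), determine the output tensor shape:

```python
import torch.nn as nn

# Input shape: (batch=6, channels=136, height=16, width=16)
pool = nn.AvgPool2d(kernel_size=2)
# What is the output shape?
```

Input: (6, 136, 16, 16) -> Output: (6, 136, 8, 8)

Answer: (6, 136, 8, 8)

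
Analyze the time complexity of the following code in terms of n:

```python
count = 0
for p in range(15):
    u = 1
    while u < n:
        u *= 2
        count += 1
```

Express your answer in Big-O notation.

Each loop level contributes: 1 × log n. Multiplying the contributions gives O(log n).

Answer: O(log n)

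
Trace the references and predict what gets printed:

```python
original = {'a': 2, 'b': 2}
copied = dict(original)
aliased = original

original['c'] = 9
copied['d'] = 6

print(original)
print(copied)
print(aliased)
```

Key concept: dict() creates copy, assignment creates alias.
Step by step:
`original = {'a': 2, 'b': 2}` → original = {'a': 2, 'b': 2}
`copied = dict(original)` → copied = {'a': 2, 'b': 2}
`aliased = original` → aliased = {'a': 2, 'b': 2} (same object as original)
`original['c'] = 9` → original = {'a': 2, 'b': 2, 'c': 9} (same object as aliased); aliased = {'a': 2, 'b': 2, 'c': 9} (same object as original)
`copied['d'] = 6` → copied = {'a': 2, 'b': 2, 'd': 6}
`print(original)` → prints {'a': 2, 'b': 2, 'c': 9}
`print(copied)` → prints {'a': 2, 'b': 2, 'd': 6}
`print(aliased)` → prints {'a': 2, 'b': 2, 'c': 9}

Answer:
{'a': 2, 'b': 2, 'c': 9}
{'a': 2, 'b': 2, 'd': 6}
{'a': 2, 'b': 2, 'c': 9}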